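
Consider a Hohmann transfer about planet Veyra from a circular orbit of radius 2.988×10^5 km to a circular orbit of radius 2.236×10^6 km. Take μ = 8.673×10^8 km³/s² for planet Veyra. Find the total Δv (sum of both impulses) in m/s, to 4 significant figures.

Semi-major axis of the transfer orbit: a_t = (2.988×10^5 + 2.236×10^6)/2 = 1.2674×10^6 km.
At r₁ the circular-orbit speed is v₁ = √(μ/r₁) = 53.876 km/s.
Transfer-orbit speed at r₁ (vis-viva): v_p = √[μ(2/r₁ − 1/a_t)] = 71.561 km/s.
First burn Δv₁ = |v_p − v₁| = 17.685 km/s.
At r₂, v₂ = √(μ/r₂) = 19.695 km/s.
Transfer-orbit speed at r₂: v_a = √[μ(2/r₂ − 1/a_t)] = 9.5627 km/s.
Second burn Δv₂ = |v₂ − v_a| = 10.132 km/s.
Δv = Δv₁ + Δv₂ = 17.685 + 10.132 = 27.82 km/s.

Δv = 27820 m/s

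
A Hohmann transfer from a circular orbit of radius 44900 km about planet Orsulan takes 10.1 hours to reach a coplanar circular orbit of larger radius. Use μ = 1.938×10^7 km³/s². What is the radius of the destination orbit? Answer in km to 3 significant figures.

r₂ = 2.30×10^5 km

Transfer time t = 10.1 hours = 36360 s, and t = π√(a_t³/μ).
So a_t = (μ t²/π²)^(1/3) = (1.938×10^7 × (36360)² / π²)^(1/3) = 1.3744×10^5 km.
Since a_t = (r₁ + r₂)/2, r₂ = 2a_t − r₁ = 2×1.3744×10^5 − 44900 = 2.2998×10^5 km.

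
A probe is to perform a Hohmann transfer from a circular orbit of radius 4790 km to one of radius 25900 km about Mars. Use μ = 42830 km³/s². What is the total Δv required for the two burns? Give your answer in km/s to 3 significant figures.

Δv = 1.46 km/s

The Hohmann ellipse has a_t = (r₁ + r₂)/2 = 15345 km.
At r₁ the circular-orbit speed is v₁ = √(μ/r₁) = 2.9902 km/s.
Transfer-orbit speed at r₁ (vis-viva equation): v_p = √[μ(2/r₁ − 1/a_t)] = 3.8848 km/s.
First burn Δv₁ = |v_p − v₁| = 0.8946 km/s.
At r₂, v₂ = √(μ/r₂) = 1.286 km/s.
Transfer-orbit speed at r₂: v_a = √[μ(2/r₂ − 1/a_t)] = 0.7185 km/s.
Second burn Δv₂ = |v₂ − v_a| = 0.5675 km/s.
Total Δv = Δv₁ + Δv₂ = 1.462 km/s.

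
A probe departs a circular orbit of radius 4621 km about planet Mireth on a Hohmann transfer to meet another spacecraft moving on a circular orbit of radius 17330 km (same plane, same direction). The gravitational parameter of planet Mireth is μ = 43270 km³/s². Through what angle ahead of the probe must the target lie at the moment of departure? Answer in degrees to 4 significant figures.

Transfer-ellipse semi-major axis a_t = (r₁ + r₂)/2 = (4621 + 17330)/2 = 10975.5 km.
Transfer time t = π√(a_t³/μ) = 17366 s.
The target's mean motion on its circular orbit is ω₂ = √(μ/r₂³) = 9.1179×10^-5 rad/s.
Angle swept by the target during transfer: ω₂·t = 1.5834 rad = 90.72°.
Arrival is 180° from departure on the ellipse, so φ = 180° − 90.72° = 89.28°.

φ = 89.28°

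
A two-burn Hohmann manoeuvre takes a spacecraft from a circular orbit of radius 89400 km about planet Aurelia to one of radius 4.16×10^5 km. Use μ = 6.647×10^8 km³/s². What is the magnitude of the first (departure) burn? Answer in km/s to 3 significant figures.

Δv₁ = 24.4 km/s

Semi-major axis of the transfer orbit: a_t = (89400 + 4.160×10^5)/2 = 2.527×10^5 km.
On the circular orbit at r = 89400 km, v_c = √(μ/r) = 86.2272 km/s.
Vis-viva on the transfer ellipse at r = 89400 km gives v_t = √[μ(2/r − 1/a_t)] = 110.634 km/s.
Δv₁ = |v_t − v_c| = |110.634 − 86.2272| = 24.41 km/s.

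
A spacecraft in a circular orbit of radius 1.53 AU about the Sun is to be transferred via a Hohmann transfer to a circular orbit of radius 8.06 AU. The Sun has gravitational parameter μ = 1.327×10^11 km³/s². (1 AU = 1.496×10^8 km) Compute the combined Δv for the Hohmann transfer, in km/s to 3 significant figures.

In km: r₁ = 1.53 × 1.496×10^8 = 2.28888×10^8 km; r₂ = 8.06 × 1.496×10^8 = 1.205776×10^9 km.
The Hohmann ellipse has a_t = (r₁ + r₂)/2 = 7.17332×10^8 km.
Circular speed at r₁: v₁ = √(μ/r₁) = √(1.327×10^11/2.28888×10^8) = 24.078 km/s.
Transfer-orbit speed at r₁ (vis-viva equation): v_p = √[μ(2/r₁ − 1/a_t)] = 31.217 km/s.
First burn Δv₁ = |v_p − v₁| = 7.139 km/s.
At r₂, v₂ = √(μ/r₂) = 10.491 km/s.
Transfer-orbit speed at r₂: v_a = √[μ(2/r₂ − 1/a_t)] = 5.9259 km/s.
Second burn Δv₂ = |v₂ − v_a| = 4.565 km/s.
Total Δv = Δv₁ + Δv₂ = 11.70 km/s.

Δv = 11.7 km/s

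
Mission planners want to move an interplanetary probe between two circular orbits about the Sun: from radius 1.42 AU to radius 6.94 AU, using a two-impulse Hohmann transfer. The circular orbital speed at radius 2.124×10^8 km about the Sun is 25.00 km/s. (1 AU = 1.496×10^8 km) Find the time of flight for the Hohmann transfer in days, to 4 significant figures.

From the circular-orbit relation v² = μ/r at r = 2.124×10^8 km: μ = v²r = (25.00)² × 2.124×10^8 = 1.32750×10^11 km³/s².
In km: r₁ = 1.42 × 1.496×10^8 = 2.12432×10^8 km; r₂ = 6.94 × 1.496×10^8 = 1.038224×10^9 km.
Transfer-ellipse semi-major axis a_t = (r₁ + r₂)/2 = (2.12432×10^8 + 1.038224×10^9)/2 = 6.25328×10^8 km.
Half the transfer-orbit period gives t = π√(a_t³/μ) = 1.3483×10^8 s.
Converting: 1.3483×10^8 s ÷ 86400 s/day = 1561 days.

t = 1561 days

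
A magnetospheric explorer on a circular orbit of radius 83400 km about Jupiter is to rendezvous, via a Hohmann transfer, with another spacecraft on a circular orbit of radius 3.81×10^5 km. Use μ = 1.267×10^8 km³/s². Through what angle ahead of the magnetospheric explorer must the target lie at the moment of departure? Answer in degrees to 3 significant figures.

φ = 94.4°

Transfer-ellipse semi-major axis a_t = (r₁ + r₂)/2 = (83400 + 3.810×10^5)/2 = 2.322×10^5 km.
The half-period of the transfer ellipse is t = π√(a_t³/μ) = 31230 s.
The target's mean motion on its circular orbit is ω₂ = √(μ/r₂³) = 4.786×10^-5 rad/s.
Angle swept by the target during transfer: ω₂·t = 1.4947 rad = 85.64°.
Arrival is 180° from departure on the ellipse, so φ = 180° − 85.64° = 94.4°.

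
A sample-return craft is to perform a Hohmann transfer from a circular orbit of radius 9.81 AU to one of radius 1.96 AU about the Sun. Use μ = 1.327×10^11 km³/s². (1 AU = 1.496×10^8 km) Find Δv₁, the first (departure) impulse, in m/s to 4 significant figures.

Δv₁ = 4021 m/s

In km: r₁ = 9.81 × 1.496×10^8 = 1.467576×10^9 km; r₂ = 1.96 × 1.496×10^8 = 2.93216×10^8 km.
Transfer-ellipse semi-major axis a_t = (r₁ + r₂)/2 = (1.467576×10^9 + 2.93216×10^8)/2 = 8.80396×10^8 km.
Circular speed at r = 1.467576×10^9 km: v_c = √(μ/r) = 9.509 km/s.
Vis-viva on the transfer ellipse at r = 1.467576×10^9 km gives v_t = √[μ(2/r − 1/a_t)] = 5.488 km/s.
Δv₁ = |v_t − v_c| = |5.488 − 9.509| = 4.021 km/s.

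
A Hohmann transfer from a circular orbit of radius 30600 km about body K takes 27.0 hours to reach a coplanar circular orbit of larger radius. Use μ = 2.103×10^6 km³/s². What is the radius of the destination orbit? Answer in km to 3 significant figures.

Transfer time t = 27.0 hours = 97200 s, and t = π√(a_t³/μ).
So a_t = (μ t²/π²)^(1/3) = (2.103×10^6 × (97200)² / π²)^(1/3) = 1.2627×10^5 km.
Since a_t = (r₁ + r₂)/2, r₂ = 2a_t − r₁ = 2×1.2627×10^5 − 30600 = 2.2194×10^5 km.

r₂ = 2.22×10^5 km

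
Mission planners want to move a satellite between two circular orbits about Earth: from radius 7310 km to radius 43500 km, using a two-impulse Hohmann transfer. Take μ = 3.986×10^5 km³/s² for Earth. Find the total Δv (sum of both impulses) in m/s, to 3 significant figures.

Transfer-ellipse semi-major axis a_t = (r₁ + r₂)/2 = (7310 + 43500)/2 = 25405 km.
Circular speed at r₁: v₁ = √(μ/r₁) = √(3.986×10^5/7310) = 7.3843 km/s.
Transfer-orbit speed at r₁ (v² = μ(2/r − 1/a)): v_p = √[μ(2/r₁ − 1/a_t)] = 9.6626 km/s.
First burn Δv₁ = |v_p − v₁| = 2.2783 km/s.
Circular speed at r₂: v₂ = √(μ/r₂) = 3.0271 km/s.
Transfer-orbit speed at r₂: v_a = √[μ(2/r₂ − 1/a_t)] = 1.6238 km/s.
Second burn Δv₂ = |v₂ − v_a| = 1.4033 km/s.
Total Δv = Δv₁ + Δv₂ = 3.682 km/s.

Δv = 3680 m/s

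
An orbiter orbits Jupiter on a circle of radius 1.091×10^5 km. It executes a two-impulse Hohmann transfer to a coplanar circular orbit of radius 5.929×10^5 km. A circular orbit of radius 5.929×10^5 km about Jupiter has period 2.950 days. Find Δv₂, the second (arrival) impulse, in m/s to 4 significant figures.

From Kepler's third law T² = 4π²r³/μ at r = 5.929×10^5 km, T = 2.950 days = 2.950 × 86400 s = 2.5488×10^5 s: μ = 4π²r³/T² = 1.26658×10^8 km³/s².
Transfer-ellipse semi-major axis a_t = (r₁ + r₂)/2 = (1.091×10^5 + 5.929×10^5)/2 = 3.510×10^5 km.
On the circular orbit at r = 5.929×10^5 km, v_c = √(μ/r) = 14.616 km/s.
Vis-viva on the transfer ellipse at r = 5.929×10^5 km gives v_t = √[μ(2/r − 1/a_t)] = 8.1486 km/s.
Δv₂ = |v_t − v_c| = |8.1486 − 14.616| = 6.467 km/s.

Δv₂ = 6467 m/s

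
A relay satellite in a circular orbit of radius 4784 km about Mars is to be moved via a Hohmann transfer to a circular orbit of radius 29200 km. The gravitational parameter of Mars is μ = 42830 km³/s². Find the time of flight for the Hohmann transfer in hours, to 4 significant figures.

t = 9.340 hours

Transfer-ellipse semi-major axis a_t = (r₁ + r₂)/2 = (4784 + 29200)/2 = 16992 km.
Half the transfer-orbit period gives t = π√(a_t³/μ) = 33623 s.
Converting: 33623 s ÷ 3600 s/hour = 9.340 hours.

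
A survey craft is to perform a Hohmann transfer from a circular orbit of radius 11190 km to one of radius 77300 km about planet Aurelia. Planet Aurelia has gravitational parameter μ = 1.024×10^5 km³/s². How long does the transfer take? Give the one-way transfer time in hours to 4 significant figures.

The Hohmann ellipse has a_t = (r₁ + r₂)/2 = 44245 km.
Transfer time t = π√(a_t³/μ) = π√((44245)³ / 1.024×10^5) = 91370 s.
Converting: 91370 s ÷ 3600 s/hour = 25.38 hours.

t = 25.38 hours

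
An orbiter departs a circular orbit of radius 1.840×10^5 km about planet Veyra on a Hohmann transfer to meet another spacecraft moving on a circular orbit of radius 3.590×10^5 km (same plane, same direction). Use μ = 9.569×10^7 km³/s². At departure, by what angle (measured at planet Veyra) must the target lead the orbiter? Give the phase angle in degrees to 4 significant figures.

Semi-major axis of the transfer orbit: a_t = (1.840×10^5 + 3.590×10^5)/2 = 2.715×10^5 km.
The half-period of the transfer ellipse is t = π√(a_t³/μ) = 45430 s.
The target's mean motion on its circular orbit is ω₂ = √(μ/r₂³) = 4.548×10^-5 rad/s.
Angle swept by the target during transfer: ω₂·t = 2.0662 rad = 118.38°.
Arrival is 180° from departure on the ellipse, so φ = 180° − 118.38° = 61.62°.

φ = 61.62°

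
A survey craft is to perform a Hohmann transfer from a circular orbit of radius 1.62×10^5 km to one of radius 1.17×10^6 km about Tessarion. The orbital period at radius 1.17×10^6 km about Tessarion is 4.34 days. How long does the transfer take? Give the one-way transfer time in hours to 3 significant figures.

From Kepler's third law T² = 4π²r³/μ at r = 1.17×10^6 km, T = 4.34 days = 4.34 × 86400 s = 3.74976×10^5 s: μ = 4π²r³/T² = 4.49687×10^8 km³/s².
Transfer-ellipse semi-major axis a_t = (r₁ + r₂)/2 = (1.620×10^5 + 1.170×10^6)/2 = 6.660×10^5 km.
By Kepler's third law the transfer-orbit period is T = 2π√(a_t³/μ), so t = T/2 = 80520 s.
Converting: 80520 s ÷ 3600 s/hour = 22.4 hours.

t = 22.4 hours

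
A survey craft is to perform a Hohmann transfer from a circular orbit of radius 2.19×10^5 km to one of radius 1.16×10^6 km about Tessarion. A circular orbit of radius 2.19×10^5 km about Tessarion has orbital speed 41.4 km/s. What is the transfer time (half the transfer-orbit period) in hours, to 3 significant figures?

t = 25.8 hours

From the circular-orbit relation v² = μ/r at r = 2.19×10^5 km: μ = v²r = (41.4)² × 2.19×10^5 = 3.75357×10^8 km³/s².
Transfer-ellipse semi-major axis a_t = (r₁ + r₂)/2 = (2.190×10^5 + 1.160×10^6)/2 = 6.895×10^5 km.
Transfer time t = π√(a_t³/μ) = π√((6.895×10^5)³ / 3.75357×10^8) = 92840 s.
Converting: 92840 s ÷ 3600 s/hour = 25.8 hours.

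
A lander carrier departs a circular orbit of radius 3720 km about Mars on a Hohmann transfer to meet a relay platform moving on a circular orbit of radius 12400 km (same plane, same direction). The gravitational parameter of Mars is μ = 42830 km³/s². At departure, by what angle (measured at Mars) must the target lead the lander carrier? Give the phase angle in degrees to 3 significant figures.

The Hohmann ellipse has a_t = (r₁ + r₂)/2 = 8060 km.
Transfer time t = π√(a_t³/μ) = 10984 s.
Target angular speed ω₂ = √(μ/r₂³) = 1.4988×10^-4 rad/s.
Angle swept by the target during transfer: ω₂·t = 1.6463 rad = 94.33°.
Arrival is 180° from departure on the ellipse, so φ = 180° − 94.33° = 85.7°.

φ = 85.7°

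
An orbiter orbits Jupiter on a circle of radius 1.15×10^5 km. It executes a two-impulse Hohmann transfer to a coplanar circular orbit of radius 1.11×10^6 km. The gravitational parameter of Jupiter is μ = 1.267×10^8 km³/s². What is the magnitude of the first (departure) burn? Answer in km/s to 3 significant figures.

Δv₁ = 11.5 km/s

The Hohmann ellipse has a_t = (r₁ + r₂)/2 = 6.125×10^5 km.
Circular speed at r = 1.150×10^5 km: v_c = √(μ/r) = 33.19 km/s.
Vis-viva on the transfer ellipse at r = 1.150×10^5 km gives v_t = √[μ(2/r − 1/a_t)] = 44.68 km/s.
Δv₁ = |v_t − v_c| = |44.68 − 33.19| = 11.49 km/s.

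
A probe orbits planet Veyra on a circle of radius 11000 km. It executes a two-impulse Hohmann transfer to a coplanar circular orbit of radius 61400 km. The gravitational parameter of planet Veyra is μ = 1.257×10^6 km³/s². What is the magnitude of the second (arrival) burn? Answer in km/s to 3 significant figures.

Semi-major axis of the transfer orbit: a_t = (11000 + 61400)/2 = 36200 km.
Circular speed at r = 61400 km: v_c = √(μ/r) = 4.5246 km/s.
Transfer-orbit speed at the same r (vis-viva, a = a_t): v_t = √[μ(2/r − 1/a_t)] = 2.4942 km/s.
Δv₂ = |v_t − v_c| = |2.4942 − 4.5246| = 2.030 km/s.

Δv₂ = 2.03 km/s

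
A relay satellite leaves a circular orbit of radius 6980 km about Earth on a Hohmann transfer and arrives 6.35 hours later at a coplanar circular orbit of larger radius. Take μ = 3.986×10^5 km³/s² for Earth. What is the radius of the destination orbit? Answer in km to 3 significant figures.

r₂ = 48300 km

Transfer time t = 6.35 hours = 22860 s, and t = π√(a_t³/μ).
So a_t = (μ t²/π²)^(1/3) = (3.986×10^5 × (22860)² / π²)^(1/3) = 27635 km.
Since a_t = (r₁ + r₂)/2, r₂ = 2a_t − r₁ = 2×27635 − 6980 = 48290 km.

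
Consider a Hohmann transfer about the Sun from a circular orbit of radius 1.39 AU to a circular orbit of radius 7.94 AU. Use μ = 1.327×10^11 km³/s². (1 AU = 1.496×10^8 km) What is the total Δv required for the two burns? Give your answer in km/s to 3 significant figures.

In km: r₁ = 1.39 × 1.496×10^8 = 2.07944×10^8 km; r₂ = 7.94 × 1.496×10^8 = 1.187824×10^9 km.
Semi-major axis of the transfer orbit: a_t = (2.07944×10^8 + 1.187824×10^9)/2 = 6.97884×10^8 km.
At r₁ the circular-orbit speed is v₁ = √(μ/r₁) = 25.2617 km/s.
Transfer-orbit speed at r₁ (vis-viva equation): v_p = √[μ(2/r₁ − 1/a_t)] = 32.9569 km/s.
First burn Δv₁ = |v_p − v₁| = 7.6952 km/s.
Circular speed at r₂: v₂ = √(μ/r₂) = 10.5696 km/s.
Transfer-orbit speed at r₂: v_a = √[μ(2/r₂ − 1/a_t)] = 5.76954 km/s.
Second burn Δv₂ = |v₂ − v_a| = 4.8001 km/s.
Total Δv = Δv₁ + Δv₂ = 12.50 km/s.

Δv = 12.5 km/s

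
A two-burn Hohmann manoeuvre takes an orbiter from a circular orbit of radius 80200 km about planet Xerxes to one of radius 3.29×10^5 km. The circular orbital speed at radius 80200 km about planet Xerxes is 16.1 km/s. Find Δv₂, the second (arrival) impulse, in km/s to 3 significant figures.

Δv₂ = 2.97 km/s

From the circular-orbit relation v² = μ/r at r = 80200 km: μ = v²r = (16.1)² × 80200 = 2.07886×10^7 km³/s².
The Hohmann ellipse has a_t = (r₁ + r₂)/2 = 2.046×10^5 km.
On the circular orbit at r = 3.290×10^5 km, v_c = √(μ/r) = 7.949 km/s.
Vis-viva on the transfer ellipse at r = 3.290×10^5 km gives v_t = √[μ(2/r − 1/a_t)] = 4.977 km/s.
Δv₂ = |v_t − v_c| = |4.977 − 7.949| = 2.972 km/s.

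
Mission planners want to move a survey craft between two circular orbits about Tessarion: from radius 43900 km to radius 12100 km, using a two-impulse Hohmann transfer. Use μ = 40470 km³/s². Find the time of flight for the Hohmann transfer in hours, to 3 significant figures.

t = 20.3 hours

Transfer-ellipse semi-major axis a_t = (r₁ + r₂)/2 = (43900 + 12100)/2 = 28000 km.
Transfer time t = π√(a_t³/μ) = π√((28000)³ / 40470) = 73170 s.
Converting: 73170 s ÷ 3600 s/hour = 20.3 hours.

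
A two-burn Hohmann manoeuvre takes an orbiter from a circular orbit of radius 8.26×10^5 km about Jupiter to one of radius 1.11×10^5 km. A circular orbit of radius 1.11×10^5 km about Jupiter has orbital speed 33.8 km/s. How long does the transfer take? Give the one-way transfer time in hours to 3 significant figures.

t = 24.9 hours

From the circular-orbit relation v² = μ/r at r = 1.11×10^5 km: μ = v²r = (33.8)² × 1.11×10^5 = 1.26811×10^8 km³/s².
Transfer-ellipse semi-major axis a_t = (r₁ + r₂)/2 = (8.260×10^5 + 1.110×10^5)/2 = 4.685×10^5 km.
Transfer time t = π√(a_t³/μ) = π√((4.685×10^5)³ / 1.26811×10^8) = 89461 s.
Converting: 89461 s ÷ 3600 s/hour = 24.9 hours.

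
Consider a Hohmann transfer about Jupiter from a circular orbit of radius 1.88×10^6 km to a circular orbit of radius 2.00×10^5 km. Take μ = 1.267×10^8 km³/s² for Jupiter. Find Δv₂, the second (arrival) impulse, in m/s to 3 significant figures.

Semi-major axis of the transfer orbit: a_t = (1.880×10^6 + 2.000×10^5)/2 = 1.040×10^6 km.
On the circular orbit at r = 2.000×10^5 km, v_c = √(μ/r) = 25.169 km/s.
Vis-viva on the transfer ellipse at r = 2.000×10^5 km gives v_t = √[μ(2/r − 1/a_t)] = 33.840 km/s.
Δv₂ = |v_t − v_c| = |33.840 − 25.169| = 8.671 km/s.

Δv₂ = 8670 m/s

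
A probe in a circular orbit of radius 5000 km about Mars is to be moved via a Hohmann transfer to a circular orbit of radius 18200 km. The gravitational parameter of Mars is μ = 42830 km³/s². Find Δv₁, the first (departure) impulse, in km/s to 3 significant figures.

Δv₁ = 0.739 km/s

The Hohmann ellipse has a_t = (r₁ + r₂)/2 = 11600 km.
Circular speed at r = 5000 km: v_c = √(μ/r) = 2.92677 km/s.
Vis-viva on the transfer ellipse at r = 5000 km gives v_t = √[μ(2/r − 1/a_t)] = 3.66603 km/s.
Δv₁ = |v_t − v_c| = |3.66603 − 2.92677| = 0.7393 km/s.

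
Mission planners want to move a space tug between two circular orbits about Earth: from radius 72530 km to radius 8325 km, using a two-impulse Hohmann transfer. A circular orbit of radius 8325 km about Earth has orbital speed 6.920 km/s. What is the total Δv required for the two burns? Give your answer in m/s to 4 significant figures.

From the circular-orbit relation v² = μ/r at r = 8325 km: μ = v²r = (6.920)² × 8325 = 3.98654×10^5 km³/s².
The Hohmann ellipse has a_t = (r₁ + r₂)/2 = 40427.5 km.
At r₁ the circular-orbit speed is v₁ = √(μ/r₁) = 2.34444 km/s.
On the transfer ellipse at r₁, v² = μ(2/r − 1/a) gives v_a = √[μ(2/r₁ − 1/a_t)] = 1.06388 km/s.
First burn Δv₁ = |v_a − v₁| = 1.28056 km/s.
Circular speed at r₂: v₂ = √(μ/r₂) = 6.92000 km/s.
Transfer-orbit speed at r₂: v_p = √[μ(2/r₂ − 1/a_t)] = 9.26886 km/s.
Second burn Δv₂ = |v₂ − v_p| = 2.34886 km/s.
Δv = Δv₁ + Δv₂ = 1.28056 + 2.34886 = 3.629 km/s.

Δv = 3629 m/s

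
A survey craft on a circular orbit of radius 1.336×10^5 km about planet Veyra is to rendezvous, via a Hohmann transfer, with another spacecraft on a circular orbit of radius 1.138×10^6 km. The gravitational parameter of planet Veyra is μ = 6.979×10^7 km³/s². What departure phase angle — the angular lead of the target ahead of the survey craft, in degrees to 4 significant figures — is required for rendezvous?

The Hohmann ellipse has a_t = (r₁ + r₂)/2 = 6.358×10^5 km.
The half-period of the transfer ellipse is t = π√(a_t³/μ) = 1.906×10^5 s.
The target's mean motion on its circular orbit is ω₂ = √(μ/r₂³) = 6.882×10^-6 rad/s.
Angle swept by the target during transfer: ω₂·t = 1.312 rad = 75.17°.
Arrival is 180° from departure on the ellipse, so φ = 180° − 75.17° = 104.8°.

φ = 104.8°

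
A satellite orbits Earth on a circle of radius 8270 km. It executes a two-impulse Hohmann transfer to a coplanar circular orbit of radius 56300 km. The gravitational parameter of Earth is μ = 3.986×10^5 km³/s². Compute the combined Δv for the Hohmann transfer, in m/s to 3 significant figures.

The Hohmann ellipse has a_t = (r₁ + r₂)/2 = 32285 km.
At r₁ the circular-orbit speed is v₁ = √(μ/r₁) = 6.9425 km/s.
On the transfer ellipse at r₁, v² = μ(2/r − 1/a) gives v_p = √[μ(2/r₁ − 1/a_t)] = 9.1679 km/s.
First burn Δv₁ = |v_p − v₁| = 2.22540 km/s.
At r₂, v₂ = √(μ/r₂) = 2.660814 km/s.
Transfer-orbit speed at r₂: v_a = √[μ(2/r₂ − 1/a_t)] = 1.346687 km/s.
Second burn Δv₂ = |v₂ − v_a| = 1.31413 km/s.
Total Δv = Δv₁ + Δv₂ = 3.540 km/s.

Δv = 3540 m/s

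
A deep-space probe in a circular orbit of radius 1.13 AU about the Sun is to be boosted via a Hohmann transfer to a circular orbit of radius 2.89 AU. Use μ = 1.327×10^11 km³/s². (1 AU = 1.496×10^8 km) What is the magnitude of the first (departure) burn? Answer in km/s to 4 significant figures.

In km: r₁ = 1.13 × 1.496×10^8 = 1.69048×10^8 km; r₂ = 2.89 × 1.496×10^8 = 4.32344×10^8 km.
Transfer-ellipse semi-major axis a_t = (r₁ + r₂)/2 = (1.69048×10^8 + 4.32344×10^8)/2 = 3.00696×10^8 km.
On the circular orbit at r = 1.69048×10^8 km, v_c = √(μ/r) = 28.018 km/s.
Transfer-orbit speed at the same r (vis-viva, a = a_t): v_t = √[μ(2/r − 1/a_t)] = 33.596 km/s.
Δv₁ = |v_t − v_c| = |33.596 − 28.018| = 5.578 km/s.

Δv₁ = 5.578 km/s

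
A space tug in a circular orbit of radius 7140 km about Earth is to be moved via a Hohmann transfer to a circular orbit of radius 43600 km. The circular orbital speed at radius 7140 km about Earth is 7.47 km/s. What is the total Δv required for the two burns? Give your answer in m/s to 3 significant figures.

Δv = 3740 m/s

From the circular-orbit relation v² = μ/r at r = 7140 km: μ = v²r = (7.47)² × 7140 = 3.98418×10^5 km³/s².
Transfer-ellipse semi-major axis a_t = (r₁ + r₂)/2 = (7140 + 43600)/2 = 25370 km.
Circular speed at r₁: v₁ = √(μ/r₁) = √(3.98418×10^5/7140) = 7.470 km/s.
On the transfer ellipse at r₁, vis-viva gives v_p = √[μ(2/r₁ − 1/a_t)] = 9.793 km/s.
First burn Δv₁ = |v_p − v₁| = 2.323 km/s.
Circular speed at r₂: v₂ = √(μ/r₂) = 3.023 km/s.
Transfer-orbit speed at r₂: v_a = √[μ(2/r₂ − 1/a_t)] = 1.604 km/s.
Second burn Δv₂ = |v₂ − v_a| = 1.419 km/s.
Δv = Δv₁ + Δv₂ = 2.323 + 1.419 = 3.742 km/s.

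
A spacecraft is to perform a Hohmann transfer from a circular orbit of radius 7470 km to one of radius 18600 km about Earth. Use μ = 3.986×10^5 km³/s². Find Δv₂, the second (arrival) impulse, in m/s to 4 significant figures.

Transfer-ellipse semi-major axis a_t = (r₁ + r₂)/2 = (7470 + 18600)/2 = 13035 km.
Circular speed at r = 18600 km: v_c = √(μ/r) = 4.629 km/s.
Vis-viva on the transfer ellipse at r = 18600 km gives v_t = √[μ(2/r − 1/a_t)] = 3.504 km/s.
Δv₂ = |v_t − v_c| = |3.504 − 4.629| = 1.125 km/s.

Δv₂ = 1125 m/s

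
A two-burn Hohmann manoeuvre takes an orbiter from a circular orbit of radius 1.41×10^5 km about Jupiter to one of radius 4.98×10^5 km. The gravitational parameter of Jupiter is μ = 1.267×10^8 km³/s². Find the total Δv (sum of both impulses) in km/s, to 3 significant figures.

Δv = 12.8 km/s

The Hohmann ellipse has a_t = (r₁ + r₂)/2 = 3.195×10^5 km.
At r₁ the circular-orbit speed is v₁ = √(μ/r₁) = 29.9764 km/s.
On the transfer ellipse at r₁, vis-viva equation gives v_p = √[μ(2/r₁ − 1/a_t)] = 37.4247 km/s.
First burn Δv₁ = |v_p − v₁| = 7.448 km/s.
Circular speed at r₂: v₂ = √(μ/r₂) = 15.950 km/s.
Transfer-orbit speed at r₂: v_a = √[μ(2/r₂ − 1/a_t)] = 10.596 km/s.
Second burn Δv₂ = |v₂ − v_a| = 5.354 km/s.
Δv = Δv₁ + Δv₂ = 7.448 + 5.354 = 12.80 km/s.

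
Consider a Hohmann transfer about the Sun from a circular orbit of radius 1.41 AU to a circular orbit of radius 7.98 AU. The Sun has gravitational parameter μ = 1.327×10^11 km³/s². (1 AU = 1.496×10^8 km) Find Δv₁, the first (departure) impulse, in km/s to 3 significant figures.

In km: r₁ = 1.41 × 1.496×10^8 = 2.10936×10^8 km; r₂ = 7.98 × 1.496×10^8 = 1.193808×10^9 km.
Transfer-ellipse semi-major axis a_t = (r₁ + r₂)/2 = (2.10936×10^8 + 1.193808×10^9)/2 = 7.02372×10^8 km.
On the circular orbit at r = 2.10936×10^8 km, v_c = √(μ/r) = 25.082 km/s.
Vis-viva on the transfer ellipse at r = 2.10936×10^8 km gives v_t = √[μ(2/r − 1/a_t)] = 32.700 km/s.
Δv₁ = |v_t − v_c| = |32.700 − 25.082| = 7.618 km/s.

Δv₁ = 7.62 km/s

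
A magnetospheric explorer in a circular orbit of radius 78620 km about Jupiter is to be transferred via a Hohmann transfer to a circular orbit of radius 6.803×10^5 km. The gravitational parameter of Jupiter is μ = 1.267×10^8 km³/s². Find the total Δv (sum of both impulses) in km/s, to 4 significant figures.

The Hohmann ellipse has a_t = (r₁ + r₂)/2 = 3.7946×10^5 km.
At r₁ the circular-orbit speed is v₁ = √(μ/r₁) = 40.144 km/s.
Transfer-orbit speed at r₁ (vis-viva): v_p = √[μ(2/r₁ − 1/a_t)] = 53.751 km/s.
First burn Δv₁ = |v_p − v₁| = 13.607 km/s.
Circular speed at r₂: v₂ = √(μ/r₂) = 13.64703 km/s.
Transfer-orbit speed at r₂: v_a = √[μ(2/r₂ − 1/a_t)] = 6.211859 km/s.
Second burn Δv₂ = |v₂ − v_a| = 7.4352 km/s.
Total Δv = Δv₁ + Δv₂ = 21.04 km/s.

Δv = 21.04 km/s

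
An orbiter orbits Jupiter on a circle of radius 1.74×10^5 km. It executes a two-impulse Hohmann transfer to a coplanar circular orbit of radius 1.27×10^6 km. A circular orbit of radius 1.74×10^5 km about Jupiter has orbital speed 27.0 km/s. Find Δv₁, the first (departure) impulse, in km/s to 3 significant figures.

From the circular-orbit relation v² = μ/r at r = 1.74×10^5 km: μ = v²r = (27.0)² × 1.74×10^5 = 1.26846×10^8 km³/s².
Transfer-ellipse semi-major axis a_t = (r₁ + r₂)/2 = (1.740×10^5 + 1.270×10^6)/2 = 7.220×10^5 km.
Circular speed at r = 1.740×10^5 km: v_c = √(μ/r) = 27.000 km/s.
Transfer-orbit speed at the same r (vis-viva, a = a_t): v_t = √[μ(2/r − 1/a_t)] = 35.809 km/s.
Δv₁ = |v_t − v_c| = |35.809 − 27.000| = 8.809 km/s.

Δv₁ = 8.81 km/s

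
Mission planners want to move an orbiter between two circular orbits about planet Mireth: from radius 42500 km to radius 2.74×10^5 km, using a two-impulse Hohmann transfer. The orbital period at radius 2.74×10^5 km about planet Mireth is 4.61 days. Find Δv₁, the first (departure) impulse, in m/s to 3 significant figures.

Δv₁ = 3470 m/s

From Kepler's third law T² = 4π²r³/μ at r = 2.74×10^5 km, T = 4.61 days = 4.61 × 86400 s = 3.98304×10^5 s: μ = 4π²r³/T² = 5.11896×10^6 km³/s².
Semi-major axis of the transfer orbit: a_t = (42500 + 2.740×10^5)/2 = 1.5825×10^5 km.
Circular speed at r = 42500 km: v_c = √(μ/r) = 10.975 km/s.
Transfer-orbit speed at the same r (vis-viva, a = a_t): v_t = √[μ(2/r − 1/a_t)] = 14.441 km/s.
Δv₁ = |v_t − v_c| = |14.441 − 10.975| = 3.466 km/s.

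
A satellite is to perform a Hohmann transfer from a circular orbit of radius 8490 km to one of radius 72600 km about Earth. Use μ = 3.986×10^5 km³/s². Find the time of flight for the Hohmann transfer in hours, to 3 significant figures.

Transfer-ellipse semi-major axis a_t = (r₁ + r₂)/2 = (8490 + 72600)/2 = 40545 km.
By Kepler's third law the transfer-orbit period is T = 2π√(a_t³/μ), so t = T/2 = 40620 s.
Converting: 40620 s ÷ 3600 s/hour = 11.3 hours.

t = 11.3 hours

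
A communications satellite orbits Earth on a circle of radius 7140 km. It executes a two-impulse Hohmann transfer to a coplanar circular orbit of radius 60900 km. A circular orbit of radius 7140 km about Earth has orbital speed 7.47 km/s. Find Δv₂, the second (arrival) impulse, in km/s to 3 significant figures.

Δv₂ = 1.39 km/s

From the circular-orbit relation v² = μ/r at r = 7140 km: μ = v²r = (7.47)² × 7140 = 3.98418×10^5 km³/s².
Transfer-ellipse semi-major axis a_t = (r₁ + r₂)/2 = (7140 + 60900)/2 = 34020 km.
On the circular orbit at r = 60900 km, v_c = √(μ/r) = 2.558 km/s.
Transfer-orbit speed at the same r (vis-viva, a = a_t): v_t = √[μ(2/r − 1/a_t)] = 1.172 km/s.
Δv₂ = |v_t − v_c| = |1.172 − 2.558| = 1.386 km/s.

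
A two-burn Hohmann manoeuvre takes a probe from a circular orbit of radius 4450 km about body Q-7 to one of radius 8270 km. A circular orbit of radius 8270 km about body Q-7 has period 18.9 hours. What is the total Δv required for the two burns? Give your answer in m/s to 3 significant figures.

Δv = 271 m/s

From Kepler's third law T² = 4π²r³/μ at r = 8270 km, T = 18.9 hours = 18.9 × 3600 s = 68040 s: μ = 4π²r³/T² = 4823.34 km³/s².
Transfer-ellipse semi-major axis a_t = (r₁ + r₂)/2 = (4450 + 8270)/2 = 6360 km.
Circular speed at r₁: v₁ = √(μ/r₁) = √(4823.34/4450) = 1.0411 km/s.
On the transfer ellipse at r₁, vis-viva gives v_p = √[μ(2/r₁ − 1/a_t)] = 1.1872 km/s.
First burn Δv₁ = |v_p − v₁| = 0.1461 km/s.
At r₂, v₂ = √(μ/r₂) = 0.7637 km/s.
Transfer-orbit speed at r₂: v_a = √[μ(2/r₂ − 1/a_t)] = 0.6388 km/s.
Second burn Δv₂ = |v₂ − v_a| = 0.1249 km/s.
Total Δv = Δv₁ + Δv₂ = 0.2710 km/s.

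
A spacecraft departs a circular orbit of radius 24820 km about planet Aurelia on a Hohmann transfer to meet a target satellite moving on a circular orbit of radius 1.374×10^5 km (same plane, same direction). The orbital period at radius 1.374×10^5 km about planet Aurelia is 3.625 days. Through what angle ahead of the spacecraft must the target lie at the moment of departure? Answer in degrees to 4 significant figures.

From Kepler's third law T² = 4π²r³/μ at r = 1.374×10^5 km, T = 3.625 days = 3.625 × 86400 s = 3.132×10^5 s: μ = 4π²r³/T² = 1.04394×10^6 km³/s².
Semi-major axis of the transfer orbit: a_t = (24820 + 1.374×10^5)/2 = 81110 km.
The half-period of the transfer ellipse is t = π√(a_t³/μ) = 71030 s.
Target angular speed ω₂ = √(μ/r₂³) = 2.006×10^-5 rad/s.
Angle swept by the target during transfer: ω₂·t = 1.4249 rad = 81.64°.
The spacecraft traverses 180° on the transfer ellipse, so the target must lead by 180° − 81.64° = 98.36°.

φ = 98.36°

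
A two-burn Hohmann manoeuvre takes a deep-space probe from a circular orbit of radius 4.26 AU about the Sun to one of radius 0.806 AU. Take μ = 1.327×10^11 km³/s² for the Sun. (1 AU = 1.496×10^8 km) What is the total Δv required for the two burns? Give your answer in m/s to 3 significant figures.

In km: r₁ = 4.26 × 1.496×10^8 = 6.37296×10^8 km; r₂ = 0.806 × 1.496×10^8 = 1.205776×10^8 km.
Semi-major axis of the transfer orbit: a_t = (6.37296×10^8 + 1.205776×10^8)/2 = 3.789368×10^8 km.
Circular speed at r₁: v₁ = √(μ/r₁) = √(1.327×10^11/6.37296×10^8) = 14.43 km/s.
Transfer-orbit speed at r₁ (vis-viva): v_a = √[μ(2/r₁ − 1/a_t)] = 8.140 km/s.
First burn Δv₁ = |v_a − v₁| = 6.290 km/s.
At r₂, v₂ = √(μ/r₂) = 33.174 km/s.
Transfer-orbit speed at r₂: v_p = √[μ(2/r₂ − 1/a_t)] = 43.022 km/s.
Second burn Δv₂ = |v₂ − v_p| = 9.848 km/s.
Total Δv = Δv₁ + Δv₂ = 16.14 km/s.

Δv = 16100 m/s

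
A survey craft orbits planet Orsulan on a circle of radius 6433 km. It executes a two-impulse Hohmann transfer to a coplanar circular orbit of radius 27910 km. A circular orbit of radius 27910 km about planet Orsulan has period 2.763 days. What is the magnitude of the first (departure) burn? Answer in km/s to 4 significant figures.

Δv₁ = 0.4206 km/s

From Kepler's third law T² = 4π²r³/μ at r = 27910 km, T = 2.763 days = 2.763 × 86400 s = 2.387232×10^5 s: μ = 4π²r³/T² = 15060.9 km³/s².
Transfer-ellipse semi-major axis a_t = (r₁ + r₂)/2 = (6433 + 27910)/2 = 17171.5 km.
Circular speed at r = 6433 km: v_c = √(μ/r) = 1.5301 km/s.
Transfer-orbit speed at the same r (vis-viva, a = a_t): v_t = √[μ(2/r − 1/a_t)] = 1.9507 km/s.
Δv₁ = |v_t − v_c| = |1.9507 − 1.5301| = 0.4206 km/s.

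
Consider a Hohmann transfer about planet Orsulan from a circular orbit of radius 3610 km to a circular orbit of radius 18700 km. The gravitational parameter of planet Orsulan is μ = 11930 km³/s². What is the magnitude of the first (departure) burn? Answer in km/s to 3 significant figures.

Semi-major axis of the transfer orbit: a_t = (3610 + 18700)/2 = 11155 km.
On the circular orbit at r = 3610 km, v_c = √(μ/r) = 1.8179 km/s.
Vis-viva on the transfer ellipse at r = 3610 km gives v_t = √[μ(2/r − 1/a_t)] = 2.3537 km/s.
Δv₁ = |v_t − v_c| = |2.3537 − 1.8179| = 0.5358 km/s.

Δv₁ = 0.536 km/s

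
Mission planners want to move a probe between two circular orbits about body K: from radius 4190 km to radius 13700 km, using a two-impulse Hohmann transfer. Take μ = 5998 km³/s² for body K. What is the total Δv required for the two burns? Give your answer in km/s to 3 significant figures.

Semi-major axis of the transfer orbit: a_t = (4190 + 13700)/2 = 8945 km.
At r₁ the circular-orbit speed is v₁ = √(μ/r₁) = 1.196455 km/s.
On the transfer ellipse at r₁, v² = μ(2/r − 1/a) gives v_p = √[μ(2/r₁ − 1/a_t)] = 1.480697 km/s.
First burn Δv₁ = |v_p − v₁| = 0.28424 km/s.
Circular speed at r₂: v₂ = √(μ/r₂) = 0.661672 km/s.
Transfer-orbit speed at r₂: v_a = √[μ(2/r₂ − 1/a_t)] = 0.452856 km/s.
Second burn Δv₂ = |v₂ − v_a| = 0.20882 km/s.
Total Δv = Δv₁ + Δv₂ = 0.4931 km/s.

Δv = 0.493 km/s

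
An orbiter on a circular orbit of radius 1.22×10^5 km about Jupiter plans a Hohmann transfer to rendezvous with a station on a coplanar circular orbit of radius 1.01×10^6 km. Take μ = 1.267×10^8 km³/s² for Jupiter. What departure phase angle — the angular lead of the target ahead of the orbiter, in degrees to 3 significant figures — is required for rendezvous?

φ = 104°

The Hohmann ellipse has a_t = (r₁ + r₂)/2 = 5.660×10^5 km.
Transfer time t = π√(a_t³/μ) = 1.1885×10^5 s.
Target angular speed ω₂ = √(μ/r₂³) = 1.1089×10^-5 rad/s.
Angle swept by the target during transfer: ω₂·t = 1.3179 rad = 75.51°.
Arrival is 180° from departure on the ellipse, so φ = 180° − 75.51° = 104°.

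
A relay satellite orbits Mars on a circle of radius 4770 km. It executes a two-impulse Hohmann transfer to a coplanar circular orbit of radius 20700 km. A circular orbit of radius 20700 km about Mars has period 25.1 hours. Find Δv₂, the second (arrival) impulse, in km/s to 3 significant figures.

From Kepler's third law T² = 4π²r³/μ at r = 20700 km, T = 25.1 hours = 25.1 × 3600 s = 90360 s: μ = 4π²r³/T² = 42886.3 km³/s².
Transfer-ellipse semi-major axis a_t = (r₁ + r₂)/2 = (4770 + 20700)/2 = 12735 km.
On the circular orbit at r = 20700 km, v_c = √(μ/r) = 1.4394 km/s.
Vis-viva on the transfer ellipse at r = 20700 km gives v_t = √[μ(2/r − 1/a_t)] = 0.88091 km/s.
Δv₂ = |v_t − v_c| = |0.88091 − 1.4394| = 0.5585 km/s.

Δv₂ = 0.558 km/s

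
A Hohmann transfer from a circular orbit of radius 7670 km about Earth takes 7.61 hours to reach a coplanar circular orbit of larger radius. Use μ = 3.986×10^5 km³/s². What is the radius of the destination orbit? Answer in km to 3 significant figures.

Transfer time t = 7.61 hours = 27396 s, and t = π√(a_t³/μ).
So a_t = (μ t²/π²)^(1/3) = (3.986×10^5 × (27396)² / π²)^(1/3) = 31180 km.
Since a_t = (r₁ + r₂)/2, r₂ = 2a_t − r₁ = 2×31180 − 7670 = 54690 km.

r₂ = 54700 km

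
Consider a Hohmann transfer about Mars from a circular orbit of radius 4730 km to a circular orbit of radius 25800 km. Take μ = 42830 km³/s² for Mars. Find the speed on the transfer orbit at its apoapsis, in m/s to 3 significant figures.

Semi-major axis of the transfer orbit: a_t = (4730 + 25800)/2 = 15265 km.
At apoapsis, r = 25800 km.
Vis-viva: v = √[μ(2/r − 1/a_t)] = √[42830 × (2/25800 − 1/15265)] = 0.7172 km/s.

v = 717 m/s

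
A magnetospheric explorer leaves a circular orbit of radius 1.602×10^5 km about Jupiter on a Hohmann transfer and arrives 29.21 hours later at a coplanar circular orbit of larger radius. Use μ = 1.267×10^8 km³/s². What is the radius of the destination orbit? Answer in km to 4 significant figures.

Transfer time t = 29.21 hours = 1.05156×10^5 s, and t = π√(a_t³/μ).
So a_t = (μ t²/π²)^(1/3) = (1.267×10^8 × (1.05156×10^5)² / π²)^(1/3) = 5.2165×10^5 km.
Since a_t = (r₁ + r₂)/2, r₂ = 2a_t − r₁ = 2×5.2165×10^5 − 1.602×10^5 = 8.831×10^5 km.

r₂ = 8.831×10^5 km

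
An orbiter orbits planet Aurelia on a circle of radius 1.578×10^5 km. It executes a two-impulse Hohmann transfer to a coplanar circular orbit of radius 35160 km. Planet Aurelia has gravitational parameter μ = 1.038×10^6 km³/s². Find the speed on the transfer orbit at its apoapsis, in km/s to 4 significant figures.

v = 1.548 km/s

Semi-major axis of the transfer orbit: a_t = (1.578×10^5 + 35160)/2 = 96480 km.
The apoapsis of the transfer ellipse is at r = 1.578×10^5 km.
From the vis-viva equation, v = √[μ(2/r − 1/a_t)] = 1.548 km/s.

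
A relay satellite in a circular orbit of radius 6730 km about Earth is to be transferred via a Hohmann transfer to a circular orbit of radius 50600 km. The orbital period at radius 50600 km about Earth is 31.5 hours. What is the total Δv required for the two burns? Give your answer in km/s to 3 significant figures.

From Kepler's third law T² = 4π²r³/μ at r = 50600 km, T = 31.5 hours = 31.5 × 3600 s = 1.134×10^5 s: μ = 4π²r³/T² = 3.97727×10^5 km³/s².
Semi-major axis of the transfer orbit: a_t = (6730 + 50600)/2 = 28665 km.
At r₁ the circular-orbit speed is v₁ = √(μ/r₁) = 7.68750 km/s.
Transfer-orbit speed at r₁ (vis-viva): v_p = √[μ(2/r₁ − 1/a_t)] = 10.2137 km/s.
First burn Δv₁ = |v_p − v₁| = 2.526 km/s.
Circular speed at r₂: v₂ = √(μ/r₂) = 2.8036 km/s.
Transfer-orbit speed at r₂: v_a = √[μ(2/r₂ − 1/a_t)] = 1.3585 km/s.
Second burn Δv₂ = |v₂ − v_a| = 1.445 km/s.
Δv = Δv₁ + Δv₂ = 2.526 + 1.445 = 3.971 km/s.

Δv = 3.97 km/s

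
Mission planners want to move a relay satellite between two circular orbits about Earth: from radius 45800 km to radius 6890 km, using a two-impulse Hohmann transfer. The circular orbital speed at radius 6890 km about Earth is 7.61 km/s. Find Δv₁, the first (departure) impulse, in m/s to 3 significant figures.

Δv₁ = 1440 m/s

From the circular-orbit relation v² = μ/r at r = 6890 km: μ = v²r = (7.61)² × 6890 = 3.99014×10^5 km³/s².
Transfer-ellipse semi-major axis a_t = (r₁ + r₂)/2 = (45800 + 6890)/2 = 26345 km.
On the circular orbit at r = 45800 km, v_c = √(μ/r) = 2.9516 km/s.
Vis-viva on the transfer ellipse at r = 45800 km gives v_t = √[μ(2/r − 1/a_t)] = 1.5095 km/s.
Δv₁ = |v_t − v_c| = |1.5095 − 2.9516| = 1.442 km/s.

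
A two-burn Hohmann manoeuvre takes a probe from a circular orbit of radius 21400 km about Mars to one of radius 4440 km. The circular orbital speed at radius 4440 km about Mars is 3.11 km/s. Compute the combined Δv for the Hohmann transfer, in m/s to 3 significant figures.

Δv = 1480 m/s

From the circular-orbit relation v² = μ/r at r = 4440 km: μ = v²r = (3.11)² × 4440 = 42944.1 km³/s².
Semi-major axis of the transfer orbit: a_t = (21400 + 4440)/2 = 12920 km.
At r₁ the circular-orbit speed is v₁ = √(μ/r₁) = 1.4166 km/s.
On the transfer ellipse at r₁, v² = μ(2/r − 1/a) gives v_a = √[μ(2/r₁ − 1/a_t)] = 0.83043 km/s.
First burn Δv₁ = |v_a − v₁| = 0.5862 km/s.
At r₂, v₂ = √(μ/r₂) = 3.1100 km/s.
Transfer-orbit speed at r₂: v_p = √[μ(2/r₂ − 1/a_t)] = 4.0025 km/s.
Second burn Δv₂ = |v₂ − v_p| = 0.8925 km/s.
Total Δv = Δv₁ + Δv₂ = 1.479 km/s.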